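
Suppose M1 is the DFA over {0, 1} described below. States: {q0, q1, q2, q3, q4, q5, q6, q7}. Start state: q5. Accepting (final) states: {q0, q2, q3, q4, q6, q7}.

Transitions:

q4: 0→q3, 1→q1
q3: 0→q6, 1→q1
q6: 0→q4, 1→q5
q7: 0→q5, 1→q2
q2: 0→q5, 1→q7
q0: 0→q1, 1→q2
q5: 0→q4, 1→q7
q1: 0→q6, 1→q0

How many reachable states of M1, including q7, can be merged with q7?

Initial partition by acceptance: {q0,q2,q3,q4,q6,q7} | {q1,q5}.
Split {q0,q2,q3,q4,q6,q7} by δ(·,0) → {q0,q2,q7} and {q3,q4,q6}.
Stable partition: {q0,q2,q7} | {q1,q5} | {q3,q4,q6} — 3 equivalence classes.
State q7 belongs to the block {q0,q2,q7}, which has 3 states.

3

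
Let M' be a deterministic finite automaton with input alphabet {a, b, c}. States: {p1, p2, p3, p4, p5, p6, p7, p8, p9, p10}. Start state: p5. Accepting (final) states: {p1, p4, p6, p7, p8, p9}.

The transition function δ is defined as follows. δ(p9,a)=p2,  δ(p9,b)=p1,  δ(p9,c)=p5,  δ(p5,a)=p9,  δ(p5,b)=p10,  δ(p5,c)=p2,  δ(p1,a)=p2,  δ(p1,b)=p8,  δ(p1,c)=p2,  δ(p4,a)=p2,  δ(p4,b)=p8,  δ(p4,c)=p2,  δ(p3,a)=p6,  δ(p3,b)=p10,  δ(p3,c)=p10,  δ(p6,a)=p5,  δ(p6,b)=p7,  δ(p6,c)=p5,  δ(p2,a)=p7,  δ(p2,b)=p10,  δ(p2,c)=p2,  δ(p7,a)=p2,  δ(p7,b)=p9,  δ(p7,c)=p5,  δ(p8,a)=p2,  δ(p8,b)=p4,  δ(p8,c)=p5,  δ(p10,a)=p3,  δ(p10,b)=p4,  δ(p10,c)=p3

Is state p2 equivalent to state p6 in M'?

No

Start with accepting vs non-accepting: {p1,p4,p6,p7,p8,p9} | {p2,p3,p5,p10}.
On input a, block {p2,p3,p5,p10} splits into {p2,p3,p5} and {p10}.
Refine {p2,p3,p5} on symbol c: members go to different blocks, giving {p2,p5} and {p3}.
The partition is now stable with 4 blocks: {p1,p4,p6,p7,p8,p9} | {p2,p5} | {p10} | {p3}.
p2 and p6 end up in different blocks, so they are distinguishable. For instance, the string 'ε' is accepted from only p6.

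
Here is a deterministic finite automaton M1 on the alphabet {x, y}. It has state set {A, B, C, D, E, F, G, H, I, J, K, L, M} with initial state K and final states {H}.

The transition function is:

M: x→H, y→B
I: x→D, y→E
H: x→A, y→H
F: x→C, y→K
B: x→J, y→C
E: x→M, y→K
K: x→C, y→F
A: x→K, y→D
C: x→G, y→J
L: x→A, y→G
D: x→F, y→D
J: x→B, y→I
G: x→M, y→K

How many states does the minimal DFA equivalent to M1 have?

Reachable states from the start: {A,B,C,D,E,F,G,H,I,J,K,M}. Unreachable: {L} — drop them.
Start with accepting vs non-accepting: {H} | {A,B,C,D,E,F,G,I,J,K,M}.
Refine {A,B,C,D,E,F,G,I,J,K,M} on symbol x: members go to different blocks, giving {A,B,C,D,E,F,G,I,J,K} and {M}.
Split {A,B,C,D,E,F,G,I,J,K} by δ(·,x) → {A,B,C,D,F,I,J,K} and {E,G}.
Split {A,B,C,D,F,I,J,K} by δ(·,x) → {A,B,D,F,I,J,K} and {C}.
Refine {A,B,D,F,I,J,K} on symbol x: members go to different blocks, giving {A,B,D,I,J} and {F,K}.
Refine {A,B,D,I,J} on symbol x: members go to different blocks, giving {B,I,J} and {A,D}.
Split {B,I,J} by δ(·,x) → {B,J} and {I}.
Refine {B,J} on symbol y: members go to different blocks, giving {B} and {J}.
Stable partition: {H} | {B} | {M} | {E,G} | {C} | {F,K} | {A,D} | {I} | {J} — 9 equivalence classes.

9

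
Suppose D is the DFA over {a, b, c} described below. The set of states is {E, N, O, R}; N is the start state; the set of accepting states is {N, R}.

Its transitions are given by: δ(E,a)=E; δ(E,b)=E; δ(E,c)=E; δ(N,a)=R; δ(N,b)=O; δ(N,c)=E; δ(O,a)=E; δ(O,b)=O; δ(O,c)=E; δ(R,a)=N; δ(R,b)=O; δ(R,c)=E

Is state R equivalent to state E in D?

All states are reachable from the start state.
Initial partition by acceptance: {N,R} | {E,O}.
The partition is now stable with 2 blocks: {N,R} | {E,O}.
R and E end up in different blocks, so they are distinguishable. For instance, the string 'ε' is accepted from only R.

No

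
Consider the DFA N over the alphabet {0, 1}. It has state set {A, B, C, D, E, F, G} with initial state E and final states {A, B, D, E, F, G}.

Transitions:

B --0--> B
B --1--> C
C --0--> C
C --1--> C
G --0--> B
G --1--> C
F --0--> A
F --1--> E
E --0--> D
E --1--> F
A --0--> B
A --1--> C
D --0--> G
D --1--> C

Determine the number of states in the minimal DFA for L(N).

3

Every state is reachable, so we keep all 7.
Initial partition by acceptance: {A,B,D,E,F,G} | {C}.
On input 1, block {A,B,D,E,F,G} splits into {A,B,D,G} and {E,F}.
Stable partition: {A,B,D,G} | {C} | {E,F} — 3 equivalence classes.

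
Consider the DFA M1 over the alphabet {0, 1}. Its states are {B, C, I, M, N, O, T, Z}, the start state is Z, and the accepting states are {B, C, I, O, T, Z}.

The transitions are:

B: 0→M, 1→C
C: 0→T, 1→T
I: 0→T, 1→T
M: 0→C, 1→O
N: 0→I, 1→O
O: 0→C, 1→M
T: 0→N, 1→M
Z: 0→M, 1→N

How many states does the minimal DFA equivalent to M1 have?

Reachable states from the start: {C,I,M,N,O,T,Z}. Unreachable: {B} — drop them.
P0 = {C,I,O,T,Z} | {M,N}.
On input 0, block {C,I,O,T,Z} splits into {C,I,O} and {T,Z}.
Refine {C,I,O} on symbol 0: members go to different blocks, giving {C,I} and {O}.
Stable partition: {C,I} | {M,N} | {T,Z} | {O} — 4 equivalence classes.

4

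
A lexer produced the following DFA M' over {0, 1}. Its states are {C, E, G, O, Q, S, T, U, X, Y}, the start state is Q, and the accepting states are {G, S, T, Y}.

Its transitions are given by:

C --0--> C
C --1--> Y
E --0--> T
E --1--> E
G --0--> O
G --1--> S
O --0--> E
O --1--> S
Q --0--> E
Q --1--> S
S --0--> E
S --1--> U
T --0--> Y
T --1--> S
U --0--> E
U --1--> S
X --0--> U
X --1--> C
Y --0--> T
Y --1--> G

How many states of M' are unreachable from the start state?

BFS from Q reaches {E, G, O, Q, S, T, U, Y}; the 2 state(s) C, X are never visited.

2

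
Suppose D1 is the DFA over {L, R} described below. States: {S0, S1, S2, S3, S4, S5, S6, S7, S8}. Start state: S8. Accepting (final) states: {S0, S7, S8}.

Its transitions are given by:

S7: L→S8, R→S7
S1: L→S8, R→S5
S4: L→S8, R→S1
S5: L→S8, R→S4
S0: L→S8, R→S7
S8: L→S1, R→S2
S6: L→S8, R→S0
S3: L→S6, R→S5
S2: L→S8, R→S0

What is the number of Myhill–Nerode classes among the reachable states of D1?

States {S3,S6} cannot be reached from the start state, so discard them.
Start with accepting vs non-accepting: {S0,S7,S8} | {S1,S2,S4,S5}.
Split {S0,S7,S8} by δ(·,L) → {S0,S7} and {S8}.
Refine {S1,S2,S4,S5} on symbol R: members go to different blocks, giving {S1,S4,S5} and {S2}.
Stable partition: {S0,S7} | {S1,S4,S5} | {S8} | {S2} — 4 equivalence classes.

4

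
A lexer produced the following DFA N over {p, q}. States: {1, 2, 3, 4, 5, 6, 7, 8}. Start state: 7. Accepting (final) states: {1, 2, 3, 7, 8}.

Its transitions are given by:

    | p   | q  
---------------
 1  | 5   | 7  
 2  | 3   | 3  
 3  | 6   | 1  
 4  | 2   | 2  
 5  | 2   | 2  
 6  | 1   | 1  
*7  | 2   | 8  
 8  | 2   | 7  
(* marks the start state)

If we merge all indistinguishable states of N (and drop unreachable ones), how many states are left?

First remove the unreachable states {4}; 7 states remain.
P0 = {1,2,3,7,8} | {5,6}.
On input p, block {1,2,3,7,8} splits into {2,7,8} and {1,3}.
Split {2,7,8} by δ(·,p) → {7,8} and {2}.
On input p, block {5,6} splits into {5} and {6}.
Split {1,3} by δ(·,p) → {1} and {3}.
The partition is now stable with 6 blocks: {7,8} | {5} | {1} | {2} | {6} | {3}.

6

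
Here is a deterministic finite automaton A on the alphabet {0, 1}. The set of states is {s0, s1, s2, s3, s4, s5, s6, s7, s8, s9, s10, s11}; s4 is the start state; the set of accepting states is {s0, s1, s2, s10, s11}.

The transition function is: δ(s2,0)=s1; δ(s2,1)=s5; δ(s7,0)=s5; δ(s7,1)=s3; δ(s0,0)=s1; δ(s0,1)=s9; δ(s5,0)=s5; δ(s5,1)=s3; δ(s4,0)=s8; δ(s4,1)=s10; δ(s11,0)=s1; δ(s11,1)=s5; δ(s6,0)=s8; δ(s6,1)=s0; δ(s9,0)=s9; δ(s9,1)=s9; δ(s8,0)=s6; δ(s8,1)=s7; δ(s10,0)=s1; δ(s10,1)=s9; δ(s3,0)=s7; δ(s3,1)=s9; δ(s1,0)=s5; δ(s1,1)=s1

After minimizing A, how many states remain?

5

First remove the unreachable states {s2,s11}; 10 states remain.
Start with accepting vs non-accepting: {s0,s1,s10} | {s3,s4,s5,s6,s7,s8,s9}.
Split {s0,s1,s10} by δ(·,0) → {s0,s10} and {s1}.
On input 1, block {s3,s4,s5,s6,s7,s8,s9} splits into {s3,s5,s7,s8,s9} and {s4,s6}.
Split {s3,s5,s7,s8,s9} by δ(·,0) → {s3,s5,s7,s9} and {s8}.
Stable partition: {s0,s10} | {s3,s5,s7,s9} | {s1} | {s4,s6} | {s8} — 5 equivalence classes.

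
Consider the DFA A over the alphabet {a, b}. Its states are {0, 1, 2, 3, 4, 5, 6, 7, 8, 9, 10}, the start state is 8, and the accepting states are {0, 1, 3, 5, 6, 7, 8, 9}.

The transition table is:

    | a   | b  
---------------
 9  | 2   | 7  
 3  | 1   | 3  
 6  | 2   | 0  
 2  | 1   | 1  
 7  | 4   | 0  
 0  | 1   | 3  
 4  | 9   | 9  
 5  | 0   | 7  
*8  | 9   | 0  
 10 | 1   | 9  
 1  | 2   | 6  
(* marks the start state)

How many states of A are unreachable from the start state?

BFS from 8 reaches {0, 1, 2, 3, 4, 6, 7, 8, 9}; the 2 state(s) 5, 10 are never visited.

2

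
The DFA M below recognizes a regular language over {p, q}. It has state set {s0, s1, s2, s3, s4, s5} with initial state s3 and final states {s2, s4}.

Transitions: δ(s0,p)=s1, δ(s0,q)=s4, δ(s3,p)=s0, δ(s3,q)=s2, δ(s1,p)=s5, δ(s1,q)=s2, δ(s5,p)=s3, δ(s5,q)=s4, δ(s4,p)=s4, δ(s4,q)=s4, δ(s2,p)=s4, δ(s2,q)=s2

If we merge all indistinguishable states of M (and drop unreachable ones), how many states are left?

2

Initial partition by acceptance: {s2,s4} | {s0,s1,s3,s5}.
Stable partition: {s2,s4} | {s0,s1,s3,s5} — 2 equivalence classes.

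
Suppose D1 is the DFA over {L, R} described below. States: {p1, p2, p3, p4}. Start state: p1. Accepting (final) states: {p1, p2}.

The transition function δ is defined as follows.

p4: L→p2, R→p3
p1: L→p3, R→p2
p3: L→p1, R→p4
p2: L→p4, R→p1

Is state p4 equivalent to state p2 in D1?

No

Initial partition by acceptance: {p1,p2} | {p3,p4}.
No further refinement is possible. Final partition (2 blocks): {p1,p2} | {p3,p4}.
p4 and p2 end up in different blocks, so they are distinguishable. For instance, the string 'ε' is accepted from only p2.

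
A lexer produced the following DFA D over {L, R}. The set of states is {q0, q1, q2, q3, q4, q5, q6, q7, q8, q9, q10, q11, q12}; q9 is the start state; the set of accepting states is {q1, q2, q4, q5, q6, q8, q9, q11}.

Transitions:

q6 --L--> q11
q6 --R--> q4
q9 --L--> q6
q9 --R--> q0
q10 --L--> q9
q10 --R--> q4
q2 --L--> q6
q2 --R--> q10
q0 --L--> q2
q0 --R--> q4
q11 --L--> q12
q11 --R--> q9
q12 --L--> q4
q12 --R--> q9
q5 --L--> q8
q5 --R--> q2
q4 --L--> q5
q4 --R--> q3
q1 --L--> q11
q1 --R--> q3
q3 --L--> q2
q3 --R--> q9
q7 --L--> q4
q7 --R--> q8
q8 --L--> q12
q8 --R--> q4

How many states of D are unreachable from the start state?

No path from q9 leads to q1, q7; the other 11 states are all reachable.

2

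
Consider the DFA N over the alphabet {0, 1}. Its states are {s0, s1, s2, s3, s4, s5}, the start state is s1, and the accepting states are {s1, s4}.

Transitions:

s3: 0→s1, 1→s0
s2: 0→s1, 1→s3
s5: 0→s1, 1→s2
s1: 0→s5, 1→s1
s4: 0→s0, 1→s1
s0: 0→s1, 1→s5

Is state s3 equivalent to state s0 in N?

Yes

First remove the unreachable states {s4}; 5 states remain.
Start with accepting vs non-accepting: {s1} | {s0,s2,s3,s5}.
Stable partition: {s1} | {s0,s2,s3,s5} — 2 equivalence classes.
s3 and s0 lie in the same block of the stable partition, so they are equivalent — no string distinguishes them.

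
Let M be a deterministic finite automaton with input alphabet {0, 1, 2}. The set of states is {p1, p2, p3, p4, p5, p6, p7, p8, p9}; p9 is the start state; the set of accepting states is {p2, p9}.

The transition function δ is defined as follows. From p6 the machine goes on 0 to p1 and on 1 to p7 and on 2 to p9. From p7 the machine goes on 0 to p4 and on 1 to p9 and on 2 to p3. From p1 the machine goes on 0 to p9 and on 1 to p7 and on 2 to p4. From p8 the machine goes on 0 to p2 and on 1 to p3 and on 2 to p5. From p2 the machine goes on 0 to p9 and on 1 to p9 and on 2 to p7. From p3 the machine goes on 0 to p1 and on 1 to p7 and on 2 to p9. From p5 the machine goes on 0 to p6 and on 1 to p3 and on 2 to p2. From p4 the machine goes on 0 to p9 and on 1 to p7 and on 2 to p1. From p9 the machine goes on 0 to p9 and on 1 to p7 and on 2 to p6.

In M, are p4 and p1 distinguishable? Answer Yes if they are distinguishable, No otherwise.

No

Reachable states from the start: {p1,p3,p4,p6,p7,p9}. Unreachable: {p2,p5,p8} — drop them.
P0 = {p9} | {p1,p3,p4,p6,p7}.
On input 0, block {p1,p3,p4,p6,p7} splits into {p3,p6,p7} and {p1,p4}.
Split {p3,p6,p7} by δ(·,1) → {p3,p6} and {p7}.
No further refinement is possible. Final partition (4 blocks): {p9} | {p3,p6} | {p1,p4} | {p7}.
p4 and p1 lie in the same block of the stable partition, so they are equivalent — no string distinguishes them.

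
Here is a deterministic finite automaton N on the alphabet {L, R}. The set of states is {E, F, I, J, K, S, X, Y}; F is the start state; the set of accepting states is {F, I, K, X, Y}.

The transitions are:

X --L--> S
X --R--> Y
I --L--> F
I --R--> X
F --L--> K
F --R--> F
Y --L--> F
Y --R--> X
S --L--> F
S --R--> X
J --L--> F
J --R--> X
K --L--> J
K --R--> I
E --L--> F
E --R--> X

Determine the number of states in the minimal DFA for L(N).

4

Reachable states from the start: {F,I,J,K,S,X,Y}. Unreachable: {E} — drop them.
Initial partition by acceptance: {F,I,K,X,Y} | {J,S}.
Split {F,I,K,X,Y} by δ(·,L) → {F,I,Y} and {K,X}.
Split {F,I,Y} by δ(·,L) → {I,Y} and {F}.
Stable partition: {I,Y} | {J,S} | {K,X} | {F} — 4 equivalence classes.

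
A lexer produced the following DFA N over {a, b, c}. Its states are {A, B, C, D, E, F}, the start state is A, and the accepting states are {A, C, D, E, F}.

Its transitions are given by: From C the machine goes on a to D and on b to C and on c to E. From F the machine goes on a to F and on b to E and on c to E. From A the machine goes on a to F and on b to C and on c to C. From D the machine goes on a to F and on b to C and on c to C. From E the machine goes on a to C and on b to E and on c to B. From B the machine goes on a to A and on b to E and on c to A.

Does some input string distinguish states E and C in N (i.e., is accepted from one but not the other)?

Every state is reachable, so we keep all 6.
Initial partition by acceptance: {A,C,D,E,F} | {B}.
Split {A,C,D,E,F} by δ(·,c) → {A,C,D,F} and {E}.
On input b, block {A,C,D,F} splits into {A,C,D} and {F}.
Split {A,C,D} by δ(·,a) → {A,D} and {C}.
Stable partition: {A,D} | {B} | {E} | {F} | {C} — 5 equivalence classes.
E and C end up in different blocks, so they are distinguishable. For instance, the string 'c' is accepted from only C.

Yes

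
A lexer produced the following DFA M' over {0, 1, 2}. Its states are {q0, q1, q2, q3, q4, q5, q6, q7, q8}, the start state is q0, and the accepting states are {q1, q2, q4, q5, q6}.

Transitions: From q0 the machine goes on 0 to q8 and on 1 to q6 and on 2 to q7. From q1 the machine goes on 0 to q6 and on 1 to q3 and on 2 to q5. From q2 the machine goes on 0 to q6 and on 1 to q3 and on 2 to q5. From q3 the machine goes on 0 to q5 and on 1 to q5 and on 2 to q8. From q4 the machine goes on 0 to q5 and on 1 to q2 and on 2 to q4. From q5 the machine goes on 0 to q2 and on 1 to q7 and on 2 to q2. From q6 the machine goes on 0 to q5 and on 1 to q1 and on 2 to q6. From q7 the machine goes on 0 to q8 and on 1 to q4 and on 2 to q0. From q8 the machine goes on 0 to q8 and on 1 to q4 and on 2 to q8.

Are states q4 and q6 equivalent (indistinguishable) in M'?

Every state is reachable, so we keep all 9.
Initial partition by acceptance: {q1,q2,q4,q5,q6} | {q0,q3,q7,q8}.
On input 1, block {q1,q2,q4,q5,q6} splits into {q1,q2,q5} and {q4,q6}.
Split {q1,q2,q5} by δ(·,0) → {q1,q2} and {q5}.
Refine {q0,q3,q7,q8} on symbol 0: members go to different blocks, giving {q0,q7,q8} and {q3}.
No further refinement is possible. Final partition (5 blocks): {q1,q2} | {q0,q7,q8} | {q4,q6} | {q5} | {q3}.
q4 and q6 lie in the same block of the stable partition, so they are equivalent — no string distinguishes them.

Yes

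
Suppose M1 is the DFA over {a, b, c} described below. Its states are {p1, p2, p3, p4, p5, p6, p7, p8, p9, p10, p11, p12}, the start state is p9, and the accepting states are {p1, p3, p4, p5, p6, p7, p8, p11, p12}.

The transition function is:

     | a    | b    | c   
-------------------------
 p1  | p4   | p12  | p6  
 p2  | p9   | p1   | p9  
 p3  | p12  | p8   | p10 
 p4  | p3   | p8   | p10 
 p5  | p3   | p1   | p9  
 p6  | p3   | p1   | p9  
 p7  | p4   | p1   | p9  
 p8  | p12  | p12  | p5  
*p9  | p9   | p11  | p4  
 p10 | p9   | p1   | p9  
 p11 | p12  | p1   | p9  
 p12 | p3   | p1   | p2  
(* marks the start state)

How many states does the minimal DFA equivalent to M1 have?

5

First remove the unreachable states {p7}; 11 states remain.
Start with accepting vs non-accepting: {p1,p3,p4,p5,p6,p8,p11,p12} | {p2,p9,p10}.
Split {p1,p3,p4,p5,p6,p8,p11,p12} by δ(·,c) → {p3,p4,p5,p6,p11,p12} and {p1,p8}.
Refine {p2,p9,p10} on symbol b: members go to different blocks, giving {p2,p10} and {p9}.
On input c, block {p3,p4,p5,p6,p11,p12} splits into {p3,p4,p12} and {p5,p6,p11}.
The partition is now stable with 5 blocks: {p3,p4,p12} | {p2,p10} | {p1,p8} | {p9} | {p5,p6,p11}.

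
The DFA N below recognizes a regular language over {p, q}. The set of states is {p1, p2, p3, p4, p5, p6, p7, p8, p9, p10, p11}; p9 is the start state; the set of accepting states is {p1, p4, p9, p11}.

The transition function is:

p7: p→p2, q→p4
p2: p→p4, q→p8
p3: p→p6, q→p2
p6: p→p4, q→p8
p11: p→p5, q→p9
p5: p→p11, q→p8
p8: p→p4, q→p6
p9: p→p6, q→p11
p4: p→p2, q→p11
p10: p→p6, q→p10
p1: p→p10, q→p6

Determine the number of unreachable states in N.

No path from p9 leads to p1, p3, p7, p10; the other 7 states are all reachable.

4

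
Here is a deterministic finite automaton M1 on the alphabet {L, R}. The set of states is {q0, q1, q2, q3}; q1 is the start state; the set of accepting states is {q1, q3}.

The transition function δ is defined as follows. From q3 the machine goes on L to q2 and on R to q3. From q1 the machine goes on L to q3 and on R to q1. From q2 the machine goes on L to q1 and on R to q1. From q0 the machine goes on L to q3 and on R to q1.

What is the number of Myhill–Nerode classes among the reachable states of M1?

Reachable states from the start: {q1,q2,q3}. Unreachable: {q0} — drop them.
P0 = {q1,q3} | {q2}.
Refine {q1,q3} on symbol L: members go to different blocks, giving {q1} and {q3}.
The partition is now stable with 3 blocks: {q1} | {q2} | {q3}.

3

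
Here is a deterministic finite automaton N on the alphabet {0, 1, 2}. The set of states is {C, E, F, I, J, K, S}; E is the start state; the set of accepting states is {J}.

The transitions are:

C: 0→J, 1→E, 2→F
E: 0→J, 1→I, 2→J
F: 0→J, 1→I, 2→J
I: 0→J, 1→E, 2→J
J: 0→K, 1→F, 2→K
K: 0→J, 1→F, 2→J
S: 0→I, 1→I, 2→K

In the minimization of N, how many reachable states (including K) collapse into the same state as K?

4

Reachable states from the start: {E,F,I,J,K}. Unreachable: {C,S} — drop them.
P0 = {J} | {E,F,I,K}.
The partition is now stable with 2 blocks: {J} | {E,F,I,K}.
State K belongs to the block {E,F,I,K}, which has 4 states.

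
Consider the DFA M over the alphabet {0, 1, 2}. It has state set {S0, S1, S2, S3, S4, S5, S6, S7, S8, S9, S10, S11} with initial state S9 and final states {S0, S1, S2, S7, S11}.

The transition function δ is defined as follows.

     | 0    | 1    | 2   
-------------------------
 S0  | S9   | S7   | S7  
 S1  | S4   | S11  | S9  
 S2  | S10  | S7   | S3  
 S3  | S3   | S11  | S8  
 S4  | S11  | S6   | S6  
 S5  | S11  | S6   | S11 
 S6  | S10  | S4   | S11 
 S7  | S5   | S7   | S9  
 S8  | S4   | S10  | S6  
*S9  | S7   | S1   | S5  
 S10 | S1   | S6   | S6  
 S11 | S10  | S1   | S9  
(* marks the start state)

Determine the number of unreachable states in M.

BFS from S9 reaches {S1, S4, S5, S6, S7, S9, S10, S11}; the 4 state(s) S0, S2, S3, S8 are never visited.

4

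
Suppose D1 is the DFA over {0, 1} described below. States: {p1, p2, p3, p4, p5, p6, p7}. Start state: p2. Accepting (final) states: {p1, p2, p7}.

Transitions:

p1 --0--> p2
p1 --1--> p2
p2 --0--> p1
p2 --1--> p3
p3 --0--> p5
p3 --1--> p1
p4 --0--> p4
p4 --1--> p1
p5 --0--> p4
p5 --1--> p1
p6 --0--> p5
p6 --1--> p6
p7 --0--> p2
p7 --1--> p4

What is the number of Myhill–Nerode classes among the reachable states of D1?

Reachable states from the start: {p1,p2,p3,p4,p5}. Unreachable: {p6,p7} — drop them.
Start with accepting vs non-accepting: {p1,p2} | {p3,p4,p5}.
Split {p1,p2} by δ(·,1) → {p1} and {p2}.
Stable partition: {p1} | {p3,p4,p5} | {p2} — 3 equivalence classes.

3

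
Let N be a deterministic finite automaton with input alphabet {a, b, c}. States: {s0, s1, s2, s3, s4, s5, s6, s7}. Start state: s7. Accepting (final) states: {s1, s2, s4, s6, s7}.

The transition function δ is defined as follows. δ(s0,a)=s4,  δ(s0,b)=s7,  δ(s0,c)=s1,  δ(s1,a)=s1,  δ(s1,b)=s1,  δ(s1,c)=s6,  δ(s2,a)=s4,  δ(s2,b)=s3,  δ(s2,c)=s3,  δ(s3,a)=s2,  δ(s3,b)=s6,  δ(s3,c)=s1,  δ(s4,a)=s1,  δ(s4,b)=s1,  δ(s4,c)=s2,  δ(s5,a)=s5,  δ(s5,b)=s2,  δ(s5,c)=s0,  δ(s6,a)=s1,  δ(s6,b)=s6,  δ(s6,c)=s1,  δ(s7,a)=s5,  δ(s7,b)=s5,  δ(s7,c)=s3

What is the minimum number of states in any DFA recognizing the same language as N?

7

Every state is reachable, so we keep all 8.
P0 = {s1,s2,s4,s6,s7} | {s0,s3,s5}.
Split {s1,s2,s4,s6,s7} by δ(·,a) → {s1,s2,s4,s6} and {s7}.
Refine {s1,s2,s4,s6} on symbol b: members go to different blocks, giving {s1,s4,s6} and {s2}.
Refine {s1,s4,s6} on symbol c: members go to different blocks, giving {s1,s6} and {s4}.
Refine {s0,s3,s5} on symbol a: members go to different blocks, giving {s0} and {s3} and {s5}.
No further refinement is possible. Final partition (7 blocks): {s1,s6} | {s0} | {s7} | {s2} | {s4} | {s3} | {s5}.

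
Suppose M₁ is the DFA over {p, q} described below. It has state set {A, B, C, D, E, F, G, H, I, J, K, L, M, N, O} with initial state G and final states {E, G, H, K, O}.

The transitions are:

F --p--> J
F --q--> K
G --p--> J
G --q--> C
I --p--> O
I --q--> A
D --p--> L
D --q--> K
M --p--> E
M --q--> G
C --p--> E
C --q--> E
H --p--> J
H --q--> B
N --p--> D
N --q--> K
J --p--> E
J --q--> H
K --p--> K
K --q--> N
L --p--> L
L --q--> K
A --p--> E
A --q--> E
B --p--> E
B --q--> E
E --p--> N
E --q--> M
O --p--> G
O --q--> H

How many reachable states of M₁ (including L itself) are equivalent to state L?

States {A,F,I,O} cannot be reached from the start state, so discard them.
P0 = {E,G,H,K} | {B,C,D,J,L,M,N}.
On input p, block {E,G,H,K} splits into {E,G,H} and {K}.
Refine {B,C,D,J,L,M,N} on symbol p: members go to different blocks, giving {B,C,J,M} and {D,L,N}.
Split {E,G,H} by δ(·,p) → {G,H} and {E}.
Refine {B,C,J,M} on symbol q: members go to different blocks, giving {B,C} and {J,M}.
No further refinement is possible. Final partition (6 blocks): {G,H} | {B,C} | {K} | {D,L,N} | {E} | {J,M}.
State L belongs to the block {D,L,N}, which has 3 states.

3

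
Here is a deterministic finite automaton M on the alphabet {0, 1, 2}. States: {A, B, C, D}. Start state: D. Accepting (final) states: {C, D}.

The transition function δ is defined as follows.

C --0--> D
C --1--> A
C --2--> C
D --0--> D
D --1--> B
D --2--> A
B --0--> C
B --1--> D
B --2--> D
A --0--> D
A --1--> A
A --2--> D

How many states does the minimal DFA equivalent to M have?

4

Initial partition by acceptance: {C,D} | {A,B}.
Refine {C,D} on symbol 2: members go to different blocks, giving {C} and {D}.
Split {A,B} by δ(·,0) → {A} and {B}.
Stable partition: {C} | {A} | {D} | {B} — 4 equivalence classes.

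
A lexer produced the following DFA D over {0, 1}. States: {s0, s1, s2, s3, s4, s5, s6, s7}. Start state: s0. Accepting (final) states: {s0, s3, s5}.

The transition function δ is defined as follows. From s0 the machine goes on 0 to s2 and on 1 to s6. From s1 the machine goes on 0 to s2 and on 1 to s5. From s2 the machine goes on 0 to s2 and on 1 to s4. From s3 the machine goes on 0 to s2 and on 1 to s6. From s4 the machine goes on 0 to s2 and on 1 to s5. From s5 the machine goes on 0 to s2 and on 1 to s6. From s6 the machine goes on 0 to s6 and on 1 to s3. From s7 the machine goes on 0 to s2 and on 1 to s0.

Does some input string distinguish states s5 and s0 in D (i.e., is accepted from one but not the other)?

States {s1,s7} cannot be reached from the start state, so discard them.
Initial partition by acceptance: {s0,s3,s5} | {s2,s4,s6}.
Refine {s2,s4,s6} on symbol 1: members go to different blocks, giving {s4,s6} and {s2}.
On input 0, block {s4,s6} splits into {s4} and {s6}.
The partition is now stable with 4 blocks: {s0,s3,s5} | {s4} | {s2} | {s6}.
s5 and s0 lie in the same block of the stable partition, so they are equivalent — no string distinguishes them.

No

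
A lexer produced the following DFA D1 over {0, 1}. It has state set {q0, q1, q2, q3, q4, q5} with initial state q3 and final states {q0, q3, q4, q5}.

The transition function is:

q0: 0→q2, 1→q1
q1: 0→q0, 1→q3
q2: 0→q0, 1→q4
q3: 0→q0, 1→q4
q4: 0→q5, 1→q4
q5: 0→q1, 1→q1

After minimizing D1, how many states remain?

3

All states are reachable from the start state.
Start with accepting vs non-accepting: {q0,q3,q4,q5} | {q1,q2}.
Split {q0,q3,q4,q5} by δ(·,0) → {q0,q5} and {q3,q4}.
The partition is now stable with 3 blocks: {q0,q5} | {q1,q2} | {q3,q4}.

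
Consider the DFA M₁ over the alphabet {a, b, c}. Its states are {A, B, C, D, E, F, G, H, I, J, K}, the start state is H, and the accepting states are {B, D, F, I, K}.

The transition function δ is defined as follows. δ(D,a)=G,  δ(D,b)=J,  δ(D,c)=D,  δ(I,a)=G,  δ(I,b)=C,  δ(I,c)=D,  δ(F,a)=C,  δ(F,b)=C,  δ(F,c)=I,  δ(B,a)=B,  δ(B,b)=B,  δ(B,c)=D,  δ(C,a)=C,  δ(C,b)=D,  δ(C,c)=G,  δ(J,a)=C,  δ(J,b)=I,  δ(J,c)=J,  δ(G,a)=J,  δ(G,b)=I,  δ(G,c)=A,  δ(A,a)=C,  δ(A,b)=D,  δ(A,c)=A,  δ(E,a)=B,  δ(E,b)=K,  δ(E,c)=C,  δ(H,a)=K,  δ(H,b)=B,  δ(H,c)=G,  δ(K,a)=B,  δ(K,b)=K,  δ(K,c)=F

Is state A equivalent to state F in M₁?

States {E} cannot be reached from the start state, so discard them.
P0 = {B,D,F,I,K} | {A,C,G,H,J}.
Refine {B,D,F,I,K} on symbol a: members go to different blocks, giving {D,F,I} and {B,K}.
Refine {A,C,G,H,J} on symbol a: members go to different blocks, giving {A,C,G,J} and {H}.
The partition is now stable with 4 blocks: {D,F,I} | {A,C,G,J} | {B,K} | {H}.
A and F end up in different blocks, so they are distinguishable. For instance, the string 'ε' is accepted from only F.

No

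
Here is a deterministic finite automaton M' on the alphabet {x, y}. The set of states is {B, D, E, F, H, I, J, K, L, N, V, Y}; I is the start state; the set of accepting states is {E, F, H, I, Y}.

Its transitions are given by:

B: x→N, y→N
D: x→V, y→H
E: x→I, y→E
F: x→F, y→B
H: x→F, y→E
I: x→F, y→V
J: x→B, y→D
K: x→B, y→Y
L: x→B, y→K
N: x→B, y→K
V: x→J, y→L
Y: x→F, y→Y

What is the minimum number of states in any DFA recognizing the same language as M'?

5

Start with accepting vs non-accepting: {E,F,H,I,Y} | {B,D,J,K,L,N,V}.
Refine {E,F,H,I,Y} on symbol y: members go to different blocks, giving {E,H,Y} and {F,I}.
On input y, block {B,D,J,K,L,N,V} splits into {B,J,L,N,V} and {D,K}.
Split {B,J,L,N,V} by δ(·,y) → {J,L,N} and {B,V}.
The partition is now stable with 5 blocks: {E,H,Y} | {J,L,N} | {F,I} | {D,K} | {B,V}.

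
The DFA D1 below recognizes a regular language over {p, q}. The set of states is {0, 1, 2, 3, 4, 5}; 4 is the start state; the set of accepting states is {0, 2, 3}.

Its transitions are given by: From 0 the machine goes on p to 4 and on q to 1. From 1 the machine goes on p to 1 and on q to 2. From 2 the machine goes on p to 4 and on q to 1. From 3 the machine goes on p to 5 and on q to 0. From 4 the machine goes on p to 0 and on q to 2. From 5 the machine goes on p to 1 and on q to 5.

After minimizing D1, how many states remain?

3

Reachable states from the start: {0,1,2,4}. Unreachable: {3,5} — drop them.
Start with accepting vs non-accepting: {0,2} | {1,4}.
On input p, block {1,4} splits into {1} and {4}.
Stable partition: {0,2} | {1} | {4} — 3 equivalence classes.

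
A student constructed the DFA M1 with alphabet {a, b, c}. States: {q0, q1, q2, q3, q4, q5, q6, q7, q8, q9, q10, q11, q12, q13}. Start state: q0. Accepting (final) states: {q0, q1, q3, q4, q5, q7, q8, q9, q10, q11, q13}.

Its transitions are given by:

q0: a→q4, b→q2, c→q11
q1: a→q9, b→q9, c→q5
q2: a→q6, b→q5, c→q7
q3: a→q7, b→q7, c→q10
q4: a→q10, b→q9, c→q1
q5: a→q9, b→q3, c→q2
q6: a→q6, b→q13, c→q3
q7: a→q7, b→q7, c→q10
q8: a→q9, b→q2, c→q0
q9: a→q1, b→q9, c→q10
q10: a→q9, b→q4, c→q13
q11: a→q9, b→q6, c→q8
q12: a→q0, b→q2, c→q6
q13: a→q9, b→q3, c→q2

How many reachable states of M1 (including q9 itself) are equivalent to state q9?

Reachable states from the start: {q0,q1,q2,q3,q4,q5,q6,q7,q8,q9,q10,q11,q13}. Unreachable: {q12} — drop them.
P0 = {q0,q1,q3,q4,q5,q7,q8,q9,q10,q11,q13} | {q2,q6}.
On input b, block {q0,q1,q3,q4,q5,q7,q8,q9,q10,q11,q13} splits into {q1,q3,q4,q5,q7,q9,q10,q13} and {q0,q8,q11}.
On input c, block {q1,q3,q4,q5,q7,q9,q10,q13} splits into {q1,q3,q4,q7,q9,q10} and {q5,q13}.
On input c, block {q1,q3,q4,q7,q9,q10} splits into {q3,q4,q7,q9} and {q1,q10}.
Split {q3,q4,q7,q9} by δ(·,a) → {q3,q7} and {q4,q9}.
No further refinement is possible. Final partition (6 blocks): {q3,q7} | {q2,q6} | {q0,q8,q11} | {q5,q13} | {q1,q10} | {q4,q9}.
The equivalence class containing q9 is {q4,q9}, of size 2.

2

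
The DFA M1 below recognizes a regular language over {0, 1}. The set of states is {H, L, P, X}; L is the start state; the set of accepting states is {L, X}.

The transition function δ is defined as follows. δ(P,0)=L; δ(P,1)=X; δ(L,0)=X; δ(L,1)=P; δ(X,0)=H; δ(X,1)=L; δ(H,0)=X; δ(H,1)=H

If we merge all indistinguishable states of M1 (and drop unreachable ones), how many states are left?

Every state is reachable, so we keep all 4.
Start with accepting vs non-accepting: {L,X} | {H,P}.
Refine {L,X} on symbol 0: members go to different blocks, giving {L} and {X}.
Split {H,P} by δ(·,0) → {H} and {P}.
No further refinement is possible. Final partition (4 blocks): {L} | {H} | {X} | {P}.

4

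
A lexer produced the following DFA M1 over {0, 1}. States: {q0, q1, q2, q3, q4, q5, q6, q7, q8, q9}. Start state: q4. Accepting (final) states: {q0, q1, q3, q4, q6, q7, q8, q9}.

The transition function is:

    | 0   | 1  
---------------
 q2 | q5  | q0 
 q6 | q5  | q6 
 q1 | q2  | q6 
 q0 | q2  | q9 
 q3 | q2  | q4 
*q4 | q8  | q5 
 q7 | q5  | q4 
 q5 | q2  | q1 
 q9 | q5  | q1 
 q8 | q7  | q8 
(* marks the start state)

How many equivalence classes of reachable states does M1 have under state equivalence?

5

Reachable states from the start: {q0,q1,q2,q4,q5,q6,q7,q8,q9}. Unreachable: {q3} — drop them.
Initial partition by acceptance: {q0,q1,q4,q6,q7,q8,q9} | {q2,q5}.
On input 0, block {q0,q1,q4,q6,q7,q8,q9} splits into {q0,q1,q6,q7,q9} and {q4,q8}.
On input 1, block {q0,q1,q6,q7,q9} splits into {q0,q1,q6,q9} and {q7}.
On input 0, block {q4,q8} splits into {q4} and {q8}.
No further refinement is possible. Final partition (5 blocks): {q0,q1,q6,q9} | {q2,q5} | {q4} | {q7} | {q8}.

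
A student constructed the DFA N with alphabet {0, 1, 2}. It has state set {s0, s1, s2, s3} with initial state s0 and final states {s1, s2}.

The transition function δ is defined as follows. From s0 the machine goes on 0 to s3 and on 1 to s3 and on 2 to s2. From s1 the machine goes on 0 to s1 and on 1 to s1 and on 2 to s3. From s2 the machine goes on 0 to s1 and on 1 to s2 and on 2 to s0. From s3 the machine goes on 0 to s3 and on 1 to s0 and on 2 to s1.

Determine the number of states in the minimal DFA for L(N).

2

All states are reachable from the start state.
Start with accepting vs non-accepting: {s1,s2} | {s0,s3}.
The partition is now stable with 2 blocks: {s1,s2} | {s0,s3}.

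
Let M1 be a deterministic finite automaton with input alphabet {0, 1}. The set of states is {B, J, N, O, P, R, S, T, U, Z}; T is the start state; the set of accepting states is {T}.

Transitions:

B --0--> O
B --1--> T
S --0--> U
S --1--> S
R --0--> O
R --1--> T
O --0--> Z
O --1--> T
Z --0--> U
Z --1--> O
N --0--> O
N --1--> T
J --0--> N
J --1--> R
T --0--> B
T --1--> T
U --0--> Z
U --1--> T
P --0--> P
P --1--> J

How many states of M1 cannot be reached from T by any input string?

5

Starting at T and following transitions, the reachable set is {B, O, T, U, Z}. That leaves J, N, P, R, S unreachable — 5 in total.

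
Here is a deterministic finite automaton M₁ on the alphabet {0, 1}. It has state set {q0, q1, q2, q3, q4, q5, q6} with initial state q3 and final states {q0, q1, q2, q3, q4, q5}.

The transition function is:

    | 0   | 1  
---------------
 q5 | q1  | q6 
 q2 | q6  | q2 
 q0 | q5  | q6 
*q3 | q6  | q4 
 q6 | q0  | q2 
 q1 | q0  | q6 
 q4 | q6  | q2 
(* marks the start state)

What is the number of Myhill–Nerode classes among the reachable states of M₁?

All states are reachable from the start state.
Start with accepting vs non-accepting: {q0,q1,q2,q3,q4,q5} | {q6}.
On input 0, block {q0,q1,q2,q3,q4,q5} splits into {q0,q1,q5} and {q2,q3,q4}.
The partition is now stable with 3 blocks: {q0,q1,q5} | {q6} | {q2,q3,q4}.

3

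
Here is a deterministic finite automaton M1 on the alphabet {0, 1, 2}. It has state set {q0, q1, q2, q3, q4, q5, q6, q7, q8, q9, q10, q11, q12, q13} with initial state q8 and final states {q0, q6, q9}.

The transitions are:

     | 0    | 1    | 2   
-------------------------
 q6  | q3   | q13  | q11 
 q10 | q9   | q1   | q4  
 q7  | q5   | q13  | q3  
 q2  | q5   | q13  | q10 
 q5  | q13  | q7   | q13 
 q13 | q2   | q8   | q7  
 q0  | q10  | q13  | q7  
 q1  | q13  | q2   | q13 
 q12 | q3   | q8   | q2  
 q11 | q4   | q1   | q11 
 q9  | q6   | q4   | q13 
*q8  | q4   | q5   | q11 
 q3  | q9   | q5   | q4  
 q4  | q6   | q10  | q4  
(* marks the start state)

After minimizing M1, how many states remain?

Reachable states from the start: {q1,q2,q3,q4,q5,q6,q7,q8,q9,q10,q11,q13}. Unreachable: {q0,q12} — drop them.
P0 = {q6,q9} | {q1,q2,q3,q4,q5,q7,q8,q10,q11,q13}.
Refine {q6,q9} on symbol 0: members go to different blocks, giving {q6} and {q9}.
Refine {q1,q2,q3,q4,q5,q7,q8,q10,q11,q13} on symbol 0: members go to different blocks, giving {q1,q2,q5,q7,q8,q11,q13} and {q3,q10} and {q4}.
Split {q1,q2,q5,q7,q8,q11,q13} by δ(·,0) → {q1,q2,q5,q7,q13} and {q8,q11}.
Split {q1,q2,q5,q7,q13} by δ(·,1) → {q1,q2,q5,q7} and {q13}.
On input 0, block {q1,q2,q5,q7} splits into {q1,q5} and {q2,q7}.
The partition is now stable with 8 blocks: {q6} | {q1,q5} | {q9} | {q3,q10} | {q4} | {q8,q11} | {q13} | {q2,q7}.

8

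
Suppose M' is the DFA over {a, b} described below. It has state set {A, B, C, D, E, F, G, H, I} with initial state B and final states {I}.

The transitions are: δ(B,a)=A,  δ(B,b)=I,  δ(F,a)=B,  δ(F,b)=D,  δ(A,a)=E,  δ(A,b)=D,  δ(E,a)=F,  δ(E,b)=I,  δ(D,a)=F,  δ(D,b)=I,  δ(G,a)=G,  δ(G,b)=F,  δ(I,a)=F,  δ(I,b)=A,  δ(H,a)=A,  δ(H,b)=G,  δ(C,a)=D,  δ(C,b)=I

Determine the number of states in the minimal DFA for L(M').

3

Reachable states from the start: {A,B,D,E,F,I}. Unreachable: {C,G,H} — drop them.
Initial partition by acceptance: {I} | {A,B,D,E,F}.
Refine {A,B,D,E,F} on symbol b: members go to different blocks, giving {B,D,E} and {A,F}.
The partition is now stable with 3 blocks: {I} | {B,D,E} | {A,F}.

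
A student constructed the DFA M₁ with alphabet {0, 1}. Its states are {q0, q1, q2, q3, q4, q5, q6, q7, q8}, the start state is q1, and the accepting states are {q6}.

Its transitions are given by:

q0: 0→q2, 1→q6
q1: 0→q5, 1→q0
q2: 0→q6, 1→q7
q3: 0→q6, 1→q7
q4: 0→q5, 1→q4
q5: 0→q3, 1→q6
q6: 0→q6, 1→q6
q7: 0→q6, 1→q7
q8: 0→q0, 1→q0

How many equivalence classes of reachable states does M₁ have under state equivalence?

4

First remove the unreachable states {q4,q8}; 7 states remain.
P0 = {q6} | {q0,q1,q2,q3,q5,q7}.
Refine {q0,q1,q2,q3,q5,q7} on symbol 0: members go to different blocks, giving {q0,q1,q5} and {q2,q3,q7}.
Split {q0,q1,q5} by δ(·,0) → {q0,q5} and {q1}.
Stable partition: {q6} | {q0,q5} | {q2,q3,q7} | {q1} — 4 equivalence classes.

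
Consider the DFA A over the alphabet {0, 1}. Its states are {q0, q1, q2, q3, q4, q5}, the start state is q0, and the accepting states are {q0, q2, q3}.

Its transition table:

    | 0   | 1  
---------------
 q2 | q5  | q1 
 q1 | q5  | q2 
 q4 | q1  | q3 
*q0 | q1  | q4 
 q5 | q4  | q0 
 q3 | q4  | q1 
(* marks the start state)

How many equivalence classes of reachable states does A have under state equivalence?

2

Initial partition by acceptance: {q0,q2,q3} | {q1,q4,q5}.
Stable partition: {q0,q2,q3} | {q1,q4,q5} — 2 equivalence classes.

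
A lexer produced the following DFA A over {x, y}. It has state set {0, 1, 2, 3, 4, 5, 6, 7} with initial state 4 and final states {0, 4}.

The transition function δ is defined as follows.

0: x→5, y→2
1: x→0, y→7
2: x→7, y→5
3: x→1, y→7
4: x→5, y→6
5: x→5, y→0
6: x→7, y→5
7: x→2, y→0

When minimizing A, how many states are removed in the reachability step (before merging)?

2

BFS from 4 reaches {0, 2, 4, 5, 6, 7}; the 2 state(s) 1, 3 are never visited.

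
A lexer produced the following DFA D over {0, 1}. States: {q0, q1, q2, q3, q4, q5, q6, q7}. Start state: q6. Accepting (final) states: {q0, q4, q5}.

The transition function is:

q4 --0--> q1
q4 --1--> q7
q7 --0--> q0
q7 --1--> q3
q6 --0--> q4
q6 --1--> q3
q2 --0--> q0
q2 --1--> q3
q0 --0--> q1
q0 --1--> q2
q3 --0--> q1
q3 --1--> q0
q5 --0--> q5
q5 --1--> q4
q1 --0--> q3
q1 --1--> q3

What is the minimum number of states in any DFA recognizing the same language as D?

States {q5} cannot be reached from the start state, so discard them.
Start with accepting vs non-accepting: {q0,q4} | {q1,q2,q3,q6,q7}.
On input 0, block {q1,q2,q3,q6,q7} splits into {q2,q6,q7} and {q1,q3}.
Refine {q1,q3} on symbol 1: members go to different blocks, giving {q1} and {q3}.
The partition is now stable with 4 blocks: {q0,q4} | {q2,q6,q7} | {q1} | {q3}.

4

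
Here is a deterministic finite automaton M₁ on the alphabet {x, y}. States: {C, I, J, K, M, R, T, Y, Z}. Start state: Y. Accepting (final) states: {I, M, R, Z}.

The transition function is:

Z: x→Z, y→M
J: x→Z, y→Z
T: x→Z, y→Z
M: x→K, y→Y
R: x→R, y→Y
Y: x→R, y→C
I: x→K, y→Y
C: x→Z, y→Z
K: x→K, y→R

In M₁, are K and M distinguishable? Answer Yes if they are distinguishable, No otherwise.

Yes

First remove the unreachable states {I,J,T}; 6 states remain.
Start with accepting vs non-accepting: {M,R,Z} | {C,K,Y}.
Split {M,R,Z} by δ(·,x) → {R,Z} and {M}.
Refine {R,Z} on symbol y: members go to different blocks, giving {R} and {Z}.
Refine {C,K,Y} on symbol x: members go to different blocks, giving {C} and {Y} and {K}.
The partition is now stable with 6 blocks: {R} | {C} | {M} | {Z} | {Y} | {K}.
K and M end up in different blocks, so they are distinguishable. For instance, the string 'ε' is accepted from only M.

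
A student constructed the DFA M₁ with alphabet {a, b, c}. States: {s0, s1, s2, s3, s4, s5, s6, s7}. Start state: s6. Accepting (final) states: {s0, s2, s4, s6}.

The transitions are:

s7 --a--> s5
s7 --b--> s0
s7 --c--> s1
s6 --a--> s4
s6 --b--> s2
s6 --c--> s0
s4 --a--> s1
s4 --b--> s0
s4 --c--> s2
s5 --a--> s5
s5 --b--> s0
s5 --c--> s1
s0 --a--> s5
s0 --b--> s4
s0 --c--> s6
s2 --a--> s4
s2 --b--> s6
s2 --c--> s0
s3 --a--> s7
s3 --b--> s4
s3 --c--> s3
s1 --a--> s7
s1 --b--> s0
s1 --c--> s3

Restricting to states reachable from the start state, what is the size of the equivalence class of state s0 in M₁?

Initial partition by acceptance: {s0,s2,s4,s6} | {s1,s3,s5,s7}.
Refine {s0,s2,s4,s6} on symbol a: members go to different blocks, giving {s0,s4} and {s2,s6}.
No further refinement is possible. Final partition (3 blocks): {s0,s4} | {s1,s3,s5,s7} | {s2,s6}.
The equivalence class containing s0 is {s0,s4}, of size 2.

2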